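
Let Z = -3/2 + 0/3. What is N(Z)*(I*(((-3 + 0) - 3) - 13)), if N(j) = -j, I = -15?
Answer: 855/2 ≈ 427.50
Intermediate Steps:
Z = -3/2 (Z = -3*1/2 + 0*(1/3) = -3/2 + 0 = -3/2 ≈ -1.5000)
N(Z)*(I*(((-3 + 0) - 3) - 13)) = (-1*(-3/2))*(-15*(((-3 + 0) - 3) - 13)) = 3*(-15*((-3 - 3) - 13))/2 = 3*(-15*(-6 - 13))/2 = 3*(-15*(-19))/2 = (3/2)*285 = 855/2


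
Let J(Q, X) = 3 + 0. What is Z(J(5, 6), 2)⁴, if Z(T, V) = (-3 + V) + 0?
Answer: 1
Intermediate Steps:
J(Q, X) = 3
Z(T, V) = -3 + V
Z(J(5, 6), 2)⁴ = (-3 + 2)⁴ = (-1)⁴ = 1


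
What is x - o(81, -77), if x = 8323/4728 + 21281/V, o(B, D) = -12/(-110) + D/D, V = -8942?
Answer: -2009760473/1162638840 ≈ -1.7286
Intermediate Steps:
o(B, D) = 61/55 (o(B, D) = -12*(-1/110) + 1 = 6/55 + 1 = 61/55)
x = -13096151/21138888 (x = 8323/4728 + 21281/(-8942) = 8323*(1/4728) + 21281*(-1/8942) = 8323/4728 - 21281/8942 = -13096151/21138888 ≈ -0.61953)
x - o(81, -77) = -13096151/21138888 - 1*61/55 = -13096151/21138888 - 61/55 = -2009760473/1162638840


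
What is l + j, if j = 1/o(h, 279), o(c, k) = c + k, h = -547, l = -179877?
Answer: -48207037/268 ≈ -1.7988e+5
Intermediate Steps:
j = -1/268 (j = 1/(-547 + 279) = 1/(-268) = -1/268 ≈ -0.0037313)
l + j = -179877 - 1/268 = -48207037/268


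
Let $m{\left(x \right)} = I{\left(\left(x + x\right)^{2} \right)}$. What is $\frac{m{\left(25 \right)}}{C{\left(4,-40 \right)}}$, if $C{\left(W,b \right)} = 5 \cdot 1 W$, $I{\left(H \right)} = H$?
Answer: $125$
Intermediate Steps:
$m{\left(x \right)} = 4 x^{2}$ ($m{\left(x \right)} = \left(x + x\right)^{2} = \left(2 x\right)^{2} = 4 x^{2}$)
$C{\left(W,b \right)} = 5 W$
$\frac{m{\left(25 \right)}}{C{\left(4,-40 \right)}} = \frac{4 \cdot 25^{2}}{5 \cdot 4} = \frac{4 \cdot 625}{20} = 2500 \cdot \frac{1}{20} = 125$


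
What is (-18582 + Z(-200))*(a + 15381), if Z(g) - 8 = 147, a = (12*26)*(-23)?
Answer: -151193535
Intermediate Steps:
a = -7176 (a = 312*(-23) = -7176)
Z(g) = 155 (Z(g) = 8 + 147 = 155)
(-18582 + Z(-200))*(a + 15381) = (-18582 + 155)*(-7176 + 15381) = -18427*8205 = -151193535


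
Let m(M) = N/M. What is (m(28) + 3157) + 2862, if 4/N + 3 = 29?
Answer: 1095459/182 ≈ 6019.0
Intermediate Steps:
N = 2/13 (N = 4/(-3 + 29) = 4/26 = 4*(1/26) = 2/13 ≈ 0.15385)
m(M) = 2/(13*M)
(m(28) + 3157) + 2862 = ((2/13)/28 + 3157) + 2862 = ((2/13)*(1/28) + 3157) + 2862 = (1/182 + 3157) + 2862 = 574575/182 + 2862 = 1095459/182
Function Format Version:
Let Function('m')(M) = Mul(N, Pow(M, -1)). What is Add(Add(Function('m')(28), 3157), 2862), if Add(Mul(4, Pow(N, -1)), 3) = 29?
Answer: Rational(1095459, 182) ≈ 6019.0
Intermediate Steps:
N = Rational(2, 13) (N = Mul(4, Pow(Add(-3, 29), -1)) = Mul(4, Pow(26, -1)) = Mul(4, Rational(1, 26)) = Rational(2, 13) ≈ 0.15385)
Function('m')(M) = Mul(Rational(2, 13), Pow(M, -1))
Add(Add(Function('m')(28), 3157), 2862) = Add(Add(Mul(Rational(2, 13), Pow(28, -1)), 3157), 2862) = Add(Add(Mul(Rational(2, 13), Rational(1, 28)), 3157), 2862) = Add(Add(Rational(1, 182), 3157), 2862) = Add(Rational(574575, 182), 2862) = Rational(1095459, 182)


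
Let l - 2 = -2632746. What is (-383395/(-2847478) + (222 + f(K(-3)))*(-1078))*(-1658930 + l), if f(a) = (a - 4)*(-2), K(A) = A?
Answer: 1554488955413494473/1423739 ≈ 1.0918e+12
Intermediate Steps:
f(a) = 8 - 2*a (f(a) = (-4 + a)*(-2) = 8 - 2*a)
l = -2632744 (l = 2 - 2632746 = -2632744)
(-383395/(-2847478) + (222 + f(K(-3)))*(-1078))*(-1658930 + l) = (-383395/(-2847478) + (222 + (8 - 2*(-3)))*(-1078))*(-1658930 - 2632744) = (-383395*(-1/2847478) + (222 + (8 + 6))*(-1078))*(-4291674) = (383395/2847478 + (222 + 14)*(-1078))*(-4291674) = (383395/2847478 + 236*(-1078))*(-4291674) = (383395/2847478 - 254408)*(-4291674) = -724420799629/2847478*(-4291674) = 1554488955413494473/1423739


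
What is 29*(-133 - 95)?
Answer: -6612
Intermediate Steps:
29*(-133 - 95) = 29*(-228) = -6612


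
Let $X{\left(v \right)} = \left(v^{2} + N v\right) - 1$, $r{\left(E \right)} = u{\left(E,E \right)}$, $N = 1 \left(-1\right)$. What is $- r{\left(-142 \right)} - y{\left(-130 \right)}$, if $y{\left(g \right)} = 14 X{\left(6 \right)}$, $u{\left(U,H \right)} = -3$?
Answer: $-403$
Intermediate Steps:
$N = -1$
$r{\left(E \right)} = -3$
$X{\left(v \right)} = -1 + v^{2} - v$ ($X{\left(v \right)} = \left(v^{2} - v\right) - 1 = -1 + v^{2} - v$)
$y{\left(g \right)} = 406$ ($y{\left(g \right)} = 14 \left(-1 + 6^{2} - 6\right) = 14 \left(-1 + 36 - 6\right) = 14 \cdot 29 = 406$)
$- r{\left(-142 \right)} - y{\left(-130 \right)} = \left(-1\right) \left(-3\right) - 406 = 3 - 406 = -403$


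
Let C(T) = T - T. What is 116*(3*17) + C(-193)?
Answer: 5916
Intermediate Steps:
C(T) = 0
116*(3*17) + C(-193) = 116*(3*17) + 0 = 116*51 + 0 = 5916 + 0 = 5916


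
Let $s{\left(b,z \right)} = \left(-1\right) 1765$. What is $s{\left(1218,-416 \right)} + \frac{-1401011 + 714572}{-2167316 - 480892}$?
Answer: $- \frac{1557800227}{882736} \approx -1764.7$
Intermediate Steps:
$s{\left(b,z \right)} = -1765$
$s{\left(1218,-416 \right)} + \frac{-1401011 + 714572}{-2167316 - 480892} = -1765 + \frac{-1401011 + 714572}{-2167316 - 480892} = -1765 - \frac{686439}{-2648208} = -1765 - - \frac{228813}{882736} = -1765 + \frac{228813}{882736} = - \frac{1557800227}{882736}$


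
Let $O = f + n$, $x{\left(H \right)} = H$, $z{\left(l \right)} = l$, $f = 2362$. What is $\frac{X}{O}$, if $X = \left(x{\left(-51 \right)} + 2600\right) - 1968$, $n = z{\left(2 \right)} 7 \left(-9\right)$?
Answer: $\frac{581}{2236} \approx 0.25984$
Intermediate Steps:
$n = -126$ ($n = 2 \cdot 7 \left(-9\right) = 14 \left(-9\right) = -126$)
$X = 581$ ($X = \left(-51 + 2600\right) - 1968 = 2549 - 1968 = 581$)
$O = 2236$ ($O = 2362 - 126 = 2236$)
$\frac{X}{O} = \frac{581}{2236}$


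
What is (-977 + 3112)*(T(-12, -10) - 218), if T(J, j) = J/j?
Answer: -462868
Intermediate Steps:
(-977 + 3112)*(T(-12, -10) - 218) = (-977 + 3112)*(-12/(-10) - 218) = 2135*(-12*(-⅒) - 218) = 2135*(6/5 - 218) = 2135*(-1084/5) = -462868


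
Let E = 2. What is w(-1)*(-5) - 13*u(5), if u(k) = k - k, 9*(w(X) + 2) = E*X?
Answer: 100/9 ≈ 11.111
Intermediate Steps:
w(X) = -2 + 2*X/9 (w(X) = -2 + (2*X)/9 = -2 + 2*X/9)
u(k) = 0
w(-1)*(-5) - 13*u(5) = (-2 + (2/9)*(-1))*(-5) - 13*0 = (-2 - 2/9)*(-5) + 0 = -20/9*(-5) + 0 = 100/9 + 0 = 100/9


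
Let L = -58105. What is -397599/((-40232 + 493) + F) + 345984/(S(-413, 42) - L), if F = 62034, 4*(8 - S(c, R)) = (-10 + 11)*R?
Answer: -2051704349/172719365 ≈ -11.879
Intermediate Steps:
S(c, R) = 8 - R/4 (S(c, R) = 8 - (-10 + 11)*R/4 = 8 - R/4)
-397599/((-40232 + 493) + F) + 345984/(S(-413, 42) - L) = -397599/((-40232 + 493) + 62034) + 345984/((8 - 1/4*42) - 1*(-58105)) = -397599/(-39739 + 62034) + 345984/((8 - 21/2) + 58105) = -397599/22295 + 345984/(-5/2 + 58105) = -397599*1/22295 + 345984/(116205/2) = -397599/22295 + 345984*(2/116205) = -397599/22295 + 230656/38735 = -2051704349/172719365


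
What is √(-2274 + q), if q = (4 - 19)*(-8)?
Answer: I*√2154 ≈ 46.411*I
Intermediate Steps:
q = 120 (q = -15*(-8) = 120)
√(-2274 + q) = √(-2274 + 120) = √(-2154) = I*√2154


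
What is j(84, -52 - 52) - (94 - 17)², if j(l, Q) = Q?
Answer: -6033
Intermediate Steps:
j(84, -52 - 52) - (94 - 17)² = (-52 - 52) - (94 - 17)² = -104 - 1*77² = -104 - 1*5929 = -104 - 5929 = -6033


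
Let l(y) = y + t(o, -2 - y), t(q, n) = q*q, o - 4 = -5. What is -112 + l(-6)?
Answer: -117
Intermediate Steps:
o = -1 (o = 4 - 5 = -1)
t(q, n) = q²
l(y) = 1 + y (l(y) = y + (-1)² = y + 1 = 1 + y)
-112 + l(-6) = -112 + (1 - 6) = -112 - 5 = -117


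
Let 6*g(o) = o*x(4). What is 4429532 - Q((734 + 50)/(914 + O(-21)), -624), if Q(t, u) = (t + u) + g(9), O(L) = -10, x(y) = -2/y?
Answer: 2002430459/452 ≈ 4.4302e+6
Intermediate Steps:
g(o) = -o/12 (g(o) = (o*(-2/4))/6 = (o*(-2*¼))/6 = (o*(-½))/6 = (-o/2)/6 = -o/12)
Q(t, u) = -¾ + t + u (Q(t, u) = (t + u) - 1/12*9 = (t + u) - ¾ = -¾ + t + u)
4429532 - Q((734 + 50)/(914 + O(-21)), -624) = 4429532 - (-¾ + (734 + 50)/(914 - 10) - 624) = 4429532 - (-¾ + 784/904 - 624) = 4429532 - (-¾ + 784*(1/904) - 624) = 4429532 - (-¾ + 98/113 - 624) = 4429532 - 1*(-281995/452) = 4429532 + 281995/452 = 2002430459/452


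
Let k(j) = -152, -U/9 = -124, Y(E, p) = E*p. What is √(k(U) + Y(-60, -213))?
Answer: 2*√3157 ≈ 112.37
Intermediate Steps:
U = 1116 (U = -9*(-124) = 1116)
√(k(U) + Y(-60, -213)) = √(-152 - 60*(-213)) = √(-152 + 12780) = √12628 = 2*√3157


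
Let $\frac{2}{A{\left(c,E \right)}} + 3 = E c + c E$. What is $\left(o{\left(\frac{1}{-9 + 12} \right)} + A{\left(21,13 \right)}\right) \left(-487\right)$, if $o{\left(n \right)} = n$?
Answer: $- \frac{29707}{181} \approx -164.13$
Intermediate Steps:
$A{\left(c,E \right)} = \frac{2}{-3 + 2 E c}$ ($A{\left(c,E \right)} = \frac{2}{-3 + \left(E c + c E\right)} = \frac{2}{-3 + \left(E c + E c\right)} = \frac{2}{-3 + 2 E c}$)
$\left(o{\left(\frac{1}{-9 + 12} \right)} + A{\left(21,13 \right)}\right) \left(-487\right) = \left(\frac{1}{-9 + 12} + \frac{2}{-3 + 2 \cdot 13 \cdot 21}\right) \left(-487\right) = \left(\frac{1}{3} + \frac{2}{-3 + 546}\right) \left(-487\right) = \left(\frac{1}{3} + \frac{2}{543}\right) \left(-487\right) = \frac{61}{181} \left(-487\right) = - \frac{29707}{181}$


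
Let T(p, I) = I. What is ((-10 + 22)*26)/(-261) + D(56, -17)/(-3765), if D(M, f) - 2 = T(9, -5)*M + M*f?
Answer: -18970/21837 ≈ -0.86871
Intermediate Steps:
D(M, f) = 2 - 5*M + M*f (D(M, f) = 2 + (-5*M + M*f) = 2 - 5*M + M*f)
((-10 + 22)*26)/(-261) + D(56, -17)/(-3765) = ((-10 + 22)*26)/(-261) + (2 - 5*56 + 56*(-17))/(-3765) = (12*26)*(-1/261) + (2 - 280 - 952)*(-1/3765) = 312*(-1/261) - 1230*(-1/3765) = -104/87 + 82/251 = -18970/21837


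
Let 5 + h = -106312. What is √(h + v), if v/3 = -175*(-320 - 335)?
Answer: 17*√822 ≈ 487.40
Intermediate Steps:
h = -106317 (h = -5 - 106312 = -106317)
v = 343875 (v = 3*(-175*(-320 - 335)) = 3*(-175*(-655)) = 3*114625 = 343875)
√(h + v) = √(-106317 + 343875) = √237558 = 17*√822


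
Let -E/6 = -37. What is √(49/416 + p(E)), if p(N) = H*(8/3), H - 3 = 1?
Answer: √1049802/312 ≈ 3.2840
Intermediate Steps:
H = 4 (H = 3 + 1 = 4)
E = 222 (E = -6*(-37) = 222)
p(N) = 32/3 (p(N) = 4*(8/3) = 32/3)
√(49/416 + p(E)) = √(49/416 + 32/3) = √(13459/1248) = √1049802/312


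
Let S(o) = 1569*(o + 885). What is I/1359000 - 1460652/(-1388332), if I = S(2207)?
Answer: 181673077907/39307149750 ≈ 4.6219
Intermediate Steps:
S(o) = 1388565 + 1569*o (S(o) = 1569*(885 + o) = 1388565 + 1569*o)
I = 4851348 (I = 1388565 + 1569*2207 = 1388565 + 3462783 = 4851348)
I/1359000 - 1460652/(-1388332) = 4851348/1359000 - 1460652/(-1388332) = 4851348*(1/1359000) - 1460652*(-1/1388332) = 404279/113250 + 365163/347083 = 181673077907/39307149750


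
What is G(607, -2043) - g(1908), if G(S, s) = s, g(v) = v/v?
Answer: -2044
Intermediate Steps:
g(v) = 1
G(607, -2043) - g(1908) = -2043 - 1*1 = -2043 - 1 = -2044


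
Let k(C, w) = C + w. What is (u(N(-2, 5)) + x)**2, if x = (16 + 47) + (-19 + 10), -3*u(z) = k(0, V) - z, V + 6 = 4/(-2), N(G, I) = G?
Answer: 3136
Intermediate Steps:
V = -8 (V = -6 + 4/(-2) = -6 + 4*(-1/2) = -6 - 2 = -8)
u(z) = 8/3 + z/3 (u(z) = -((0 - 8) - z)/3 = -(-8 - z)/3 = 8/3 + z/3)
x = 54 (x = 63 - 9 = 54)
(u(N(-2, 5)) + x)**2 = ((8/3 + (1/3)*(-2)) + 54)**2 = ((8/3 - 2/3) + 54)**2 = (2 + 54)**2 = 56**2 = 3136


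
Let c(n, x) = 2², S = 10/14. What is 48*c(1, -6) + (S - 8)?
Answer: 1293/7 ≈ 184.71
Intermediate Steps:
S = 5/7 (S = 10*(1/14) = 5/7 ≈ 0.71429)
c(n, x) = 4
48*c(1, -6) + (S - 8) = 48*4 + (5/7 - 8) = 192 - 51/7 = 1293/7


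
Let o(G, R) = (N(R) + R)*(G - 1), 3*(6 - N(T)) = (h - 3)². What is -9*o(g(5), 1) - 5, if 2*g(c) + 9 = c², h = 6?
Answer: -257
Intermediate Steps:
N(T) = 3 (N(T) = 6 - (6 - 3)²/3 = 6 - ⅓*3² = 6 - ⅓*9 = 6 - 3 = 3)
g(c) = -9/2 + c²/2
o(G, R) = (-1 + G)*(3 + R) (o(G, R) = (3 + R)*(G - 1) = (3 + R)*(-1 + G) = (-1 + G)*(3 + R))
-9*o(g(5), 1) - 5 = -9*(-3 - 1*1 + 3*(-9/2 + (½)*5²) + (-9/2 + (½)*5²)*1) - 5 = -9*(-3 - 1 + 3*(-9/2 + (½)*25) + (-9/2 + (½)*25)*1) - 5 = -9*(-3 - 1 + 3*(-9/2 + 25/2) + (-9/2 + 25/2)*1) - 5 = -9*(-3 - 1 + 3*8 + 8*1) - 5 = -9*(-3 - 1 + 24 + 8) - 5 = -9*28 - 5 = -252 - 5 = -257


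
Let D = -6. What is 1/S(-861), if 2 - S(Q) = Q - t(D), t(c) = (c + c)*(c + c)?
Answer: 1/1007 ≈ 0.00099305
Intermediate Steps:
t(c) = 4*c² (t(c) = (2*c)*(2*c) = 4*c²)
S(Q) = 146 - Q (S(Q) = 2 - (Q - 4*(-6)²) = 2 - (Q - 4*36) = 2 - (Q - 1*144) = 2 - (Q - 144) = 2 - (-144 + Q) = 2 + (144 - Q) = 146 - Q)
1/S(-861) = 1/(146 - 1*(-861)) = 1/(146 + 861) = 1/1007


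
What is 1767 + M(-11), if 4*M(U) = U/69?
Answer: 487681/276 ≈ 1767.0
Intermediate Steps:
M(U) = U/276 (M(U) = (U/69)/4 = U/276)
1767 + M(-11) = 1767 + (1/276)*(-11) = 1767 - 11/276 = 487681/276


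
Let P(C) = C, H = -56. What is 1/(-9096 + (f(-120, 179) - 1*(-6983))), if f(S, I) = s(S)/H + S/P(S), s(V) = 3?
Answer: -56/118275 ≈ -0.00047347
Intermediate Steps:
f(S, I) = 53/56 (f(S, I) = 3/(-56) + S/S = 3*(-1/56) + 1 = -3/56 + 1 = 53/56)
1/(-9096 + (f(-120, 179) - 1*(-6983))) = 1/(-9096 + (53/56 - 1*(-6983))) = 1/(-9096 + (53/56 + 6983)) = 1/(-9096 + 391101/56) = 1/(-118275/56) = -56/118275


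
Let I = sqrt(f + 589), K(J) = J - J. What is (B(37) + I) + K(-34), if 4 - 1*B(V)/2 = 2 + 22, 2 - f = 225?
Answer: -40 + sqrt(366) ≈ -20.869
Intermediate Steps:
f = -223 (f = 2 - 1*225 = 2 - 225 = -223)
K(J) = 0
B(V) = -40 (B(V) = 8 - 2*(2 + 22) = 8 - 2*24 = 8 - 48 = -40)
I = sqrt(366) (I = sqrt(-223 + 589) = sqrt(366) ≈ 19.131)
(B(37) + I) + K(-34) = (-40 + sqrt(366)) + 0 = -40 + sqrt(366)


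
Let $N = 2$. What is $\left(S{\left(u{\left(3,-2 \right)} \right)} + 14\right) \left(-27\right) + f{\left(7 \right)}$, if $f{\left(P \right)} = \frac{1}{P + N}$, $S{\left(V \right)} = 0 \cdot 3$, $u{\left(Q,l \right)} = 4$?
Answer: $- \frac{3401}{9} \approx -377.89$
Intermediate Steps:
$S{\left(V \right)} = 0$
$f{\left(P \right)} = \frac{1}{2 + P}$ ($f{\left(P \right)} = \frac{1}{P + 2} = \frac{1}{2 + P}$)
$\left(S{\left(u{\left(3,-2 \right)} \right)} + 14\right) \left(-27\right) + f{\left(7 \right)} = \left(0 + 14\right) \left(-27\right) + \frac{1}{2 + 7} = 14 \left(-27\right) + \frac{1}{9} = -378 + \frac{1}{9} = - \frac{3401}{9}$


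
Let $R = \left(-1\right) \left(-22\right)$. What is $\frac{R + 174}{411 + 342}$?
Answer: $\frac{196}{753} \approx 0.26029$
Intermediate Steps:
$R = 22$
$\frac{R + 174}{411 + 342} = \frac{22 + 174}{411 + 342} = \frac{196}{753}$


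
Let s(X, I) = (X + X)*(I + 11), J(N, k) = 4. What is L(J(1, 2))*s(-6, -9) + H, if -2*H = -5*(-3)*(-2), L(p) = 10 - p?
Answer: -129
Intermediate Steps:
s(X, I) = 2*X*(11 + I) (s(X, I) = (2*X)*(11 + I) = 2*X*(11 + I))
H = 15 (H = -(-5*(-3))*(-2)/2 = -15*(-2)/2 = -½*(-30) = 15)
L(J(1, 2))*s(-6, -9) + H = (10 - 1*4)*(2*(-6)*(11 - 9)) + 15 = (10 - 4)*(2*(-6)*2) + 15 = 6*(-24) + 15 = -144 + 15 = -129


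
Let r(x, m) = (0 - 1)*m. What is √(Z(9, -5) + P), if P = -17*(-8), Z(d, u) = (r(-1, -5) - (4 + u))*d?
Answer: √190 ≈ 13.784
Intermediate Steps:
r(x, m) = -m
Z(d, u) = d*(1 - u) (Z(d, u) = (-1*(-5) - (4 + u))*d = (5 + (-4 - u))*d = (1 - u)*d = d*(1 - u))
P = 136
√(Z(9, -5) + P) = √(9*(1 - 1*(-5)) + 136) = √(9*(1 + 5) + 136) = √(9*6 + 136) = √(54 + 136) = √190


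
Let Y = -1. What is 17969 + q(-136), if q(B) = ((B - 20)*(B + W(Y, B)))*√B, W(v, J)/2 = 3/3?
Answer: 17969 + 41808*I*√34 ≈ 17969.0 + 2.4378e+5*I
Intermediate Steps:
W(v, J) = 2 (W(v, J) = 2*(3/3) = 2*(3*(⅓)) = 2*1 = 2)
q(B) = √B*(-20 + B)*(2 + B) (q(B) = ((B - 20)*(B + 2))*√B = ((-20 + B)*(2 + B))*√B = √B*(-20 + B)*(2 + B))
17969 + q(-136) = 17969 + √(-136)*(-40 + (-136)² - 18*(-136)) = 17969 + (2*I*√34)*(-40 + 18496 + 2448) = 17969 + (2*I*√34)*20904 = 17969 + 41808*I*√34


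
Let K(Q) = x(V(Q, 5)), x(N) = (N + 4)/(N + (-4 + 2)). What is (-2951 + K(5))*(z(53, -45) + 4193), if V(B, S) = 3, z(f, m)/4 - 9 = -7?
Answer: -12367744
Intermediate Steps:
z(f, m) = 8 (z(f, m) = 36 + 4*(-7) = 36 - 28 = 8)
x(N) = (4 + N)/(-2 + N) (x(N) = (4 + N)/(N - 2) = (4 + N)/(-2 + N))
K(Q) = 7 (K(Q) = (4 + 3)/(-2 + 3) = 7/1 = 1*7 = 7)
(-2951 + K(5))*(z(53, -45) + 4193) = (-2951 + 7)*(8 + 4193) = -2944*4201 = -12367744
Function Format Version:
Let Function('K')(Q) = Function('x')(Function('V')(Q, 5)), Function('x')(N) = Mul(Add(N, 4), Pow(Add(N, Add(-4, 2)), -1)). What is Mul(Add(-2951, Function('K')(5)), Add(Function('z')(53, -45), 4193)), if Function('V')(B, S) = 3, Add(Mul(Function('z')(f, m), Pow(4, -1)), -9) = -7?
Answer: -12367744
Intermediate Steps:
Function('z')(f, m) = 8 (Function('z')(f, m) = Add(36, Mul(4, -7)) = Add(36, -28) = 8)
Function('x')(N) = Mul(Pow(Add(-2, N), -1), Add(4, N)) (Function('x')(N) = Mul(Add(4, N), Pow(Add(N, -2), -1)) = Mul(Add(4, N), Pow(Add(-2, N), -1)) = Mul(Pow(Add(-2, N), -1), Add(4, N)))
Function('K')(Q) = 7 (Function('K')(Q) = Mul(Pow(Add(-2, 3), -1), Add(4, 3)) = Mul(Pow(1, -1), 7) = Mul(1, 7) = 7)
Mul(Add(-2951, Function('K')(5)), Add(Function('z')(53, -45), 4193)) = Mul(Add(-2951, 7), Add(8, 4193)) = Mul(-2944, 4201) = -12367744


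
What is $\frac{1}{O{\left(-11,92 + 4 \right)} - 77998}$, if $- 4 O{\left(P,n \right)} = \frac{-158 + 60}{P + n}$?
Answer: $- \frac{170}{13259611} \approx -1.2821 \cdot 10^{-5}$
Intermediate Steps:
$O{\left(P,n \right)} = \frac{49}{2 \left(P + n\right)}$ ($O{\left(P,n \right)} = - \frac{\left(-158 + 60\right) \frac{1}{P + n}}{4} = - \frac{\left(-98\right) \frac{1}{P + n}}{4} = \frac{49}{2 \left(P + n\right)}$)
$\frac{1}{O{\left(-11,92 + 4 \right)} - 77998} = \frac{1}{\frac{49}{2 \left(-11 + \left(92 + 4\right)\right)} - 77998} = \frac{1}{\frac{49}{2 \left(-11 + 96\right)} - 77998} = \frac{1}{\frac{49}{2 \cdot 85} - 77998} = \frac{1}{\frac{49}{2} \cdot \frac{1}{85} - 77998} = \frac{1}{\frac{49}{170} - 77998} = \frac{1}{- \frac{13259611}{170}} = - \frac{170}{13259611}$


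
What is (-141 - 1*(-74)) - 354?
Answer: -421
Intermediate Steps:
(-141 - 1*(-74)) - 354 = (-141 + 74) - 354 = -67 - 354 = -421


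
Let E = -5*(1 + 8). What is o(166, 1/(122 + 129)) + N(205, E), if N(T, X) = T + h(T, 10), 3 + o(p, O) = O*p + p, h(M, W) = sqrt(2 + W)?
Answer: 92534/251 + 2*sqrt(3) ≈ 372.13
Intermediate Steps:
E = -45 (E = -5*9 = -45)
o(p, O) = -3 + p + O*p (o(p, O) = -3 + (O*p + p) = -3 + (p + O*p) = -3 + p + O*p)
N(T, X) = T + 2*sqrt(3) (N(T, X) = T + sqrt(2 + 10) = T + sqrt(12) = T + 2*sqrt(3))
o(166, 1/(122 + 129)) + N(205, E) = (-3 + 166 + 166/(122 + 129)) + (205 + 2*sqrt(3)) = (-3 + 166 + 166/251) + (205 + 2*sqrt(3)) = 41079/251 + (205 + 2*sqrt(3)) = 92534/251 + 2*sqrt(3)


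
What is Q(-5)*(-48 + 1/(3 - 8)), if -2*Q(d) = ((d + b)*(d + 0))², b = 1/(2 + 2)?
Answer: 435005/32 ≈ 13594.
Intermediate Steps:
b = ¼ (b = 1/4 = ¼ ≈ 0.25000)
Q(d) = -d²*(¼ + d)²/2 (Q(d) = -(d + 0)²*(d + ¼)²/2 = -d²*(¼ + d)²/2)
Q(-5)*(-48 + 1/(3 - 8)) = (-1/32*(-5)²*(1 + 4*(-5))²)*(-48 + 1/(3 - 8)) = (-1/32*25*(1 - 20)²)*(-48 + 1/(-5)) = (-1/32*25*(-19)²)*(-48 - ⅕) = -1/32*25*361*(-241/5) = -9025/32*(-241/5) = 435005/32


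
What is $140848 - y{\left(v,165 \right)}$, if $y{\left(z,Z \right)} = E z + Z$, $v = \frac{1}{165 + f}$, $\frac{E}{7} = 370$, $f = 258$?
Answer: $\frac{59506319}{423} \approx 1.4068 \cdot 10^{5}$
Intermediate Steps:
$E = 2590$ ($E = 7 \cdot 370 = 2590$)
$v = \frac{1}{423}$ ($v = \frac{1}{165 + 258} = \frac{1}{423} \approx 0.0023641$)
$y{\left(z,Z \right)} = Z + 2590 z$ ($y{\left(z,Z \right)} = 2590 z + Z = Z + 2590 z$)
$140848 - y{\left(v,165 \right)} = 140848 - \left(165 + 2590 \cdot \frac{1}{423}\right) = 140848 - \left(165 + \frac{2590}{423}\right) = 140848 - \frac{72385}{423} = \frac{59506319}{423}$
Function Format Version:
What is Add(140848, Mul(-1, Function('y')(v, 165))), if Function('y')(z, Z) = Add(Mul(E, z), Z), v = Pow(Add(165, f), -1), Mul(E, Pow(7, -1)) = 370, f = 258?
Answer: Rational(59506319, 423) ≈ 1.4068e+5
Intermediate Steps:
E = 2590 (E = Mul(7, 370) = 2590)
v = Rational(1, 423) (v = Pow(Add(165, 258), -1) = Pow(423, -1) = Rational(1, 423) ≈ 0.0023641)
Function('y')(z, Z) = Add(Z, Mul(2590, z)) (Function('y')(z, Z) = Add(Mul(2590, z), Z) = Add(Z, Mul(2590, z)))
Add(140848, Mul(-1, Function('y')(v, 165))) = Add(140848, Mul(-1, Add(165, Mul(2590, Rational(1, 423))))) = Add(140848, Mul(-1, Add(165, Rational(2590, 423)))) = Add(140848, Mul(-1, Rational(72385, 423))) = Add(140848, Rational(-72385, 423)) = Rational(59506319, 423)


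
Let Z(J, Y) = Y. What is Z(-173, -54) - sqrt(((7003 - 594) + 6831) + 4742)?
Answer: -54 - 9*sqrt(222) ≈ -188.10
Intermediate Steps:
Z(-173, -54) - sqrt(((7003 - 594) + 6831) + 4742) = -54 - sqrt(((7003 - 594) + 6831) + 4742) = -54 - sqrt((6409 + 6831) + 4742) = -54 - sqrt(13240 + 4742) = -54 - sqrt(17982) = -54 - 9*sqrt(222)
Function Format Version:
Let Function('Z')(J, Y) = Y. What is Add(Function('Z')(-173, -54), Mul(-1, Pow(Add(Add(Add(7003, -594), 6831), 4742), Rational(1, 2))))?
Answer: Add(-54, Mul(-9, Pow(222, Rational(1, 2)))) ≈ -188.10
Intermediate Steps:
Add(Function('Z')(-173, -54), Mul(-1, Pow(Add(Add(Add(7003, -594), 6831), 4742), Rational(1, 2)))) = Add(-54, Mul(-1, Pow(Add(Add(Add(7003, -594), 6831), 4742), Rational(1, 2)))) = Add(-54, Mul(-1, Pow(Add(Add(6409, 6831), 4742), Rational(1, 2)))) = Add(-54, Mul(-1, Pow(Add(13240, 4742), Rational(1, 2)))) = Add(-54, Mul(-1, Pow(17982, Rational(1, 2)))) = Add(-54, Mul(-1, Mul(9, Pow(222, Rational(1, 2))))) = Add(-54, Mul(-9, Pow(222, Rational(1, 2))))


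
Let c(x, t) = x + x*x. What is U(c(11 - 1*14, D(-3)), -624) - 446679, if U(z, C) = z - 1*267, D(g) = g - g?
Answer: -446940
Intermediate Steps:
D(g) = 0
c(x, t) = x + x**2
U(z, C) = -267 + z (U(z, C) = z - 267 = -267 + z)
U(c(11 - 1*14, D(-3)), -624) - 446679 = (-267 + (11 - 1*14)*(1 + (11 - 1*14))) - 446679 = (-267 + (11 - 14)*(1 + (11 - 14))) - 446679 = (-267 - 3*(1 - 3)) - 446679 = (-267 - 3*(-2)) - 446679 = (-267 + 6) - 446679 = -261 - 446679 = -446940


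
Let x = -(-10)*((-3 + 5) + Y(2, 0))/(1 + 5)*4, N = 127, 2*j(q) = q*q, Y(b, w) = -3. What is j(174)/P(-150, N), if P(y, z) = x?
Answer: -22707/10 ≈ -2270.7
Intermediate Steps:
j(q) = q²/2 (j(q) = (q*q)/2 = q²/2)
x = -20/3 (x = -(-10)*((-3 + 5) - 3)/(1 + 5)*4 = -(-10)*(2 - 3)/6*4 = -(-10)*(-1*⅙)*4 = -(-10)*(-1)/6*4 = -2*⅚*4 = -5/3*4 = -20/3 ≈ -6.6667)
P(y, z) = -20/3
j(174)/P(-150, N) = ((½)*174²)/(-20/3) = ((½)*30276)*(-3/20) = 15138*(-3/20) = -22707/10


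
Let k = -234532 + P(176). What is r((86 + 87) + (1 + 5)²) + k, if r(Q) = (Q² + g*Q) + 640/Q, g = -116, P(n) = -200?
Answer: -44996015/209 ≈ -2.1529e+5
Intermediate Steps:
r(Q) = Q² - 116*Q + 640/Q (r(Q) = (Q² - 116*Q) + 640/Q = Q² - 116*Q + 640/Q)
k = -234732 (k = -234532 - 200 = -234732)
r((86 + 87) + (1 + 5)²) + k = (640 + ((86 + 87) + (1 + 5)²)²*(-116 + ((86 + 87) + (1 + 5)²)))/((86 + 87) + (1 + 5)²) - 234732 = (640 + (173 + 6²)²*(-116 + (173 + 6²)))/(173 + 6²) - 234732 = (640 + (173 + 36)²*(-116 + (173 + 36)))/(173 + 36) - 234732 = (640 + 209²*(-116 + 209))/209 - 234732 = (640 + 43681*93)/209 - 234732 = (640 + 4062333)/209 - 234732 = (1/209)*4062973 - 234732 = 4062973/209 - 234732 = -44996015/209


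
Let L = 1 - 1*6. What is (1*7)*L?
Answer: -35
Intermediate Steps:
L = -5 (L = 1 - 6 = -5)
(1*7)*L = (1*7)*(-5) = 7*(-5) = -35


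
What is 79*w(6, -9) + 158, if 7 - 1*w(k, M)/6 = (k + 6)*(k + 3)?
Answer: -47716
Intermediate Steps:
w(k, M) = 42 - 6*(3 + k)*(6 + k) (w(k, M) = 42 - 6*(k + 6)*(k + 3) = 42 - 6*(6 + k)*(3 + k) = 42 - 6*(3 + k)*(6 + k))
79*w(6, -9) + 158 = 79*(-66 - 54*6 - 6*6²) + 158 = 79*(-66 - 324 - 6*36) + 158 = 79*(-66 - 324 - 216) + 158 = 79*(-606) + 158 = -47874 + 158 = -47716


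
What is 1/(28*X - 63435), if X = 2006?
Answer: -1/7267 ≈ -0.00013761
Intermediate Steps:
1/(28*X - 63435) = 1/(28*2006 - 63435) = 1/(56168 - 63435) = 1/(-7267) = -1/7267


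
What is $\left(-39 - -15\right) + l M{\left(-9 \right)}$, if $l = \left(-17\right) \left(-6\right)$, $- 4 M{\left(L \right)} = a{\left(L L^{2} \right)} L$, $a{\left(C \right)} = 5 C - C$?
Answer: $-669246$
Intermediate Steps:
$a{\left(C \right)} = 4 C$
$M{\left(L \right)} = - L^{4}$ ($M{\left(L \right)} = - \frac{4 L L^{2} L}{4} = - \frac{4 L^{3} L}{4} = - \frac{4 L^{4}}{4} = - L^{4}$)
$l = 102$
$\left(-39 - -15\right) + l M{\left(-9 \right)} = \left(-39 - -15\right) + 102 \left(- \left(-9\right)^{4}\right) = \left(-39 + 15\right) + 102 \left(\left(-1\right) 6561\right) = -24 + 102 \left(-6561\right) = -24 - 669222 = -669246$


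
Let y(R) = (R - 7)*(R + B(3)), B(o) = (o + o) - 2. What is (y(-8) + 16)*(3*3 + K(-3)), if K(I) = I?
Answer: 456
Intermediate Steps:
B(o) = -2 + 2*o (B(o) = 2*o - 2 = -2 + 2*o)
y(R) = (-7 + R)*(4 + R) (y(R) = (R - 7)*(R + (-2 + 2*3)) = (-7 + R)*(R + (-2 + 6)) = (-7 + R)*(R + 4) = (-7 + R)*(4 + R))
(y(-8) + 16)*(3*3 + K(-3)) = ((-28 + (-8)² - 3*(-8)) + 16)*(3*3 - 3) = ((-28 + 64 + 24) + 16)*(9 - 3) = (60 + 16)*6 = 76*6 = 456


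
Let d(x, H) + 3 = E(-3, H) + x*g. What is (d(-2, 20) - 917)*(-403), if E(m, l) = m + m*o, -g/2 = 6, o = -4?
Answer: 357461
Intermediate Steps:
g = -12 (g = -2*6 = -12)
E(m, l) = -3*m (E(m, l) = m + m*(-4) = m - 4*m = -3*m)
d(x, H) = 6 - 12*x (d(x, H) = -3 + (-3*(-3) + x*(-12)) = -3 + (9 - 12*x) = 6 - 12*x)
(d(-2, 20) - 917)*(-403) = ((6 - 12*(-2)) - 917)*(-403) = ((6 + 24) - 917)*(-403) = (30 - 917)*(-403) = -887*(-403) = 357461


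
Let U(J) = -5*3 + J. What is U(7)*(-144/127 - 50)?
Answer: 51952/127 ≈ 409.07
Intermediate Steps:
U(J) = -15 + J
U(7)*(-144/127 - 50) = (-15 + 7)*(-144/127 - 50) = -8*(-144*1/127 - 50) = -8*(-144/127 - 50) = -8*(-6494/127) = 51952/127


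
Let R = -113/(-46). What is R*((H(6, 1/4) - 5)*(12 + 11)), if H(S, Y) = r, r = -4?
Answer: -1017/2 ≈ -508.50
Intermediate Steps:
H(S, Y) = -4
R = 113/46 (R = -113*(-1/46) = 113/46 ≈ 2.4565)
R*((H(6, 1/4) - 5)*(12 + 11)) = 113*((-4 - 5)*(12 + 11))/46 = 113*(-9*23)/46 = (113/46)*(-207) = -1017/2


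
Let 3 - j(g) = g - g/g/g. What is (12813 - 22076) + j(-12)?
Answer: -110977/12 ≈ -9248.1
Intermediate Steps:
j(g) = 3 + 1/g - g (j(g) = 3 - (g - g/g/g) = 3 - (g - 1/g) = 3 + (1/g - g) = 3 + 1/g - g)
(12813 - 22076) + j(-12) = (12813 - 22076) + (3 + 1/(-12) - 1*(-12)) = -9263 + (3 - 1/12 + 12) = -9263 + 179/12 = -110977/12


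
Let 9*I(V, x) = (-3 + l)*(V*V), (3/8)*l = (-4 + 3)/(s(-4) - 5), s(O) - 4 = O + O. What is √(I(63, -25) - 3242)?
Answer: I*√39909/3 ≈ 66.591*I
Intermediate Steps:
s(O) = 4 + 2*O (s(O) = 4 + (O + O) = 4 + 2*O)
l = 8/27 (l = 8*((-4 + 3)/((4 + 2*(-4)) - 5))/3 = 8*(-1/((4 - 8) - 5))/3 = 8*(-1/(-4 - 5))/3 = 8*(-1/(-9))/3 = 8*(-1*(-⅑))/3 = (8/3)*(⅑) = 8/27 ≈ 0.29630)
I(V, x) = -73*V²/243 (I(V, x) = ((-3 + 8/27)*(V*V))/9 = (-73*V²/27)/9 = -73*V²/243)
√(I(63, -25) - 3242) = √(-73/243*63² - 3242) = √(-73/243*3969 - 3242) = √(-3577/3 - 3242) = √(-13303/3) = I*√39909/3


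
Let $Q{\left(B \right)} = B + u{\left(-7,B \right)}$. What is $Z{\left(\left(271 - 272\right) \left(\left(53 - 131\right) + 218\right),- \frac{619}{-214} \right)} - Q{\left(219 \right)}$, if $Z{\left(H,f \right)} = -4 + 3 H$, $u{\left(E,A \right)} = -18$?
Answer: $-625$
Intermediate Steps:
$Q{\left(B \right)} = -18 + B$ ($Q{\left(B \right)} = B - 18 = -18 + B$)
$Z{\left(\left(271 - 272\right) \left(\left(53 - 131\right) + 218\right),- \frac{619}{-214} \right)} - Q{\left(219 \right)} = \left(-4 + 3 \left(271 - 272\right) \left(\left(53 - 131\right) + 218\right)\right) - \left(-18 + 219\right) = \left(-4 + 3 \left(- (\left(53 - 131\right) + 218)\right)\right) - 201 = \left(-4 + 3 \left(- (-78 + 218)\right)\right) - 201 = \left(-4 + 3 \left(\left(-1\right) 140\right)\right) - 201 = \left(-4 + 3 \left(-140\right)\right) - 201 = \left(-4 - 420\right) - 201 = -424 - 201 = -625$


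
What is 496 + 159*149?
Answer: 24187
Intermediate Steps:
496 + 159*149 = 496 + 23691 = 24187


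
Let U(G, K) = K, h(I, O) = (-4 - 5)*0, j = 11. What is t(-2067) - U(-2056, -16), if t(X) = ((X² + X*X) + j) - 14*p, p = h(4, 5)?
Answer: 8545005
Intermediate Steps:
h(I, O) = 0 (h(I, O) = -9*0 = 0)
p = 0
t(X) = 11 + 2*X² (t(X) = ((X² + X*X) + 11) - 14*0 = ((X² + X²) + 11) + 0 = (2*X² + 11) + 0 = (11 + 2*X²) + 0 = 11 + 2*X²)
t(-2067) - U(-2056, -16) = (11 + 2*(-2067)²) - 1*(-16) = (11 + 2*4272489) + 16 = (11 + 8544978) + 16 = 8544989 + 16 = 8545005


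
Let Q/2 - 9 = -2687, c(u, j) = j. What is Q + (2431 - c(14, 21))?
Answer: -2946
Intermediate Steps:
Q = -5356 (Q = 18 + 2*(-2687) = 18 - 5374 = -5356)
Q + (2431 - c(14, 21)) = -5356 + (2431 - 1*21) = -5356 + (2431 - 21) = -5356 + 2410 = -2946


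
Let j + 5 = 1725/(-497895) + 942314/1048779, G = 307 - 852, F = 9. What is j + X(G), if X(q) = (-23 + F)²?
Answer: 6680272796294/34812121347 ≈ 191.90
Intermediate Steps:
G = -545
X(q) = 196 (X(q) = (-23 + 9)² = (-14)² = 196)
j = -142902987718/34812121347 (j = -5 + (1725/(-497895) + 942314/1048779) = -5 + (1725*(-1/497895) + 942314*(1/1048779)) = -5 + (-115/33193 + 942314/1048779) = -5 + 31157619017/34812121347 = -142902987718/34812121347 ≈ -4.1050)
j + X(G) = -142902987718/34812121347 + 196 = 6680272796294/34812121347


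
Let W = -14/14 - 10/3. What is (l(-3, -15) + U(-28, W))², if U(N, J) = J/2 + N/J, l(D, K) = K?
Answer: 697225/6084 ≈ 114.60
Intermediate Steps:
W = -13/3 (W = -14*1/14 - 10*⅓ = -1 - 10/3 = -13/3 ≈ -4.3333)
U(N, J) = J/2 + N/J (U(N, J) = J*(½) + N/J = J/2 + N/J)
(l(-3, -15) + U(-28, W))² = (-15 + ((½)*(-13/3) - 28/(-13/3)))² = (-15 + (-13/6 - 28*(-3/13)))² = (-15 + (-13/6 + 84/13))² = (-15 + 335/78)² = (-835/78)² = 697225/6084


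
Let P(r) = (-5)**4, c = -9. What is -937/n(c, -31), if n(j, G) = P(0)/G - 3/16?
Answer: 464752/10093 ≈ 46.047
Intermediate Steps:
P(r) = 625
n(j, G) = -3/16 + 625/G (n(j, G) = 625/G - 3/16 = -3/16 + 625/G)
-937/n(c, -31) = -937/(-3/16 + 625/(-31)) = -937/(-3/16 + 625*(-1/31)) = -937/(-3/16 - 625/31) = -937/(-10093/496) = -937*(-496/10093) = 464752/10093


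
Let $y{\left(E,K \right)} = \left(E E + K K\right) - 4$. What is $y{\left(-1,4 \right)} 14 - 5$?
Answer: $177$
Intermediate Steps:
$y{\left(E,K \right)} = -4 + E^{2} + K^{2}$ ($y{\left(E,K \right)} = \left(E^{2} + K^{2}\right) - 4 = -4 + E^{2} + K^{2}$)
$y{\left(-1,4 \right)} 14 - 5 = \left(-4 + \left(-1\right)^{2} + 4^{2}\right) 14 - 5 = \left(-4 + 1 + 16\right) 14 - 5 = 13 \cdot 14 - 5 = 182 - 5 = 177$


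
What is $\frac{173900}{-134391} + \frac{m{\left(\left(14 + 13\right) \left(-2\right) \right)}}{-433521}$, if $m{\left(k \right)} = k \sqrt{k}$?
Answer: $- \frac{173900}{134391} + \frac{18 i \sqrt{6}}{48169} \approx -1.294 + 0.00091534 i$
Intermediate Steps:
$m{\left(k \right)} = k^{\frac{3}{2}}$
$\frac{173900}{-134391} + \frac{m{\left(\left(14 + 13\right) \left(-2\right) \right)}}{-433521} = \frac{173900}{-134391} + \frac{\left(\left(14 + 13\right) \left(-2\right)\right)^{\frac{3}{2}}}{-433521} = 173900 \left(- \frac{1}{134391}\right) + \left(27 \left(-2\right)\right)^{\frac{3}{2}} \left(- \frac{1}{433521}\right) = - \frac{173900}{134391} + \left(-54\right)^{\frac{3}{2}} \left(- \frac{1}{433521}\right) = - \frac{173900}{134391} + - 162 i \sqrt{6} \left(- \frac{1}{433521}\right) = - \frac{173900}{134391} + \frac{18 i \sqrt{6}}{48169}$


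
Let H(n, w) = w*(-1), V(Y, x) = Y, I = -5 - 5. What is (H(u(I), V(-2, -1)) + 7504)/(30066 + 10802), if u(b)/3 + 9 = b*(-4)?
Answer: 3753/20434 ≈ 0.18366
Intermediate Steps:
I = -10
u(b) = -27 - 12*b (u(b) = -27 + 3*(b*(-4)) = -27 + 3*(-4*b) = -27 - 12*b)
H(n, w) = -w
(H(u(I), V(-2, -1)) + 7504)/(30066 + 10802) = (-1*(-2) + 7504)/(30066 + 10802) = (2 + 7504)/40868 = 7506*(1/40868) = 3753/20434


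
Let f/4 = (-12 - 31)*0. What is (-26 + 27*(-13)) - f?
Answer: -377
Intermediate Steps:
f = 0 (f = 4*((-12 - 31)*0) = 4*(-43*0) = 4*0 = 0)
(-26 + 27*(-13)) - f = (-26 + 27*(-13)) - 1*0 = (-26 - 351) + 0 = -377 + 0 = -377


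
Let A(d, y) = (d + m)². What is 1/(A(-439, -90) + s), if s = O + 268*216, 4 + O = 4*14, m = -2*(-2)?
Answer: 1/247165 ≈ 4.0459e-6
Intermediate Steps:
m = 4
O = 52 (O = -4 + 4*14 = -4 + 56 = 52)
A(d, y) = (4 + d)² (A(d, y) = (d + 4)² = (4 + d)²)
s = 57940 (s = 52 + 268*216 = 52 + 57888 = 57940)
1/(A(-439, -90) + s) = 1/((4 - 439)² + 57940) = 1/((-435)² + 57940) = 1/(189225 + 57940) = 1/247165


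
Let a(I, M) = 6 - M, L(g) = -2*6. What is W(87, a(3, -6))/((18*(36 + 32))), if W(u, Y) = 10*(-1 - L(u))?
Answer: 55/612 ≈ 0.089869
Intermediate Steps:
L(g) = -12
W(u, Y) = 110 (W(u, Y) = 10*(-1 - 1*(-12)) = 10*(-1 + 12) = 10*11 = 110)
W(87, a(3, -6))/((18*(36 + 32))) = 110/((18*(36 + 32))) = 110/((18*68)) = 110/1224 = 110*(1/1224) = 55/612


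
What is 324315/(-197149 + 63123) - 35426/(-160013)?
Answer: -47146611019/21445902338 ≈ -2.1984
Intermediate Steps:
324315/(-197149 + 63123) - 35426/(-160013) = 324315/(-134026) - 35426*(-1/160013) = 324315*(-1/134026) + 35426/160013 = -324315/134026 + 35426/160013 = -47146611019/21445902338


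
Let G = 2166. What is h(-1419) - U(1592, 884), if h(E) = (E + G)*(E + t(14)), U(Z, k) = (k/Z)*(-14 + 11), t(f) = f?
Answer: -417714267/398 ≈ -1.0495e+6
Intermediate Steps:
U(Z, k) = -3*k/Z (U(Z, k) = (k/Z)*(-3) = -3*k/Z)
h(E) = (14 + E)*(2166 + E) (h(E) = (E + 2166)*(E + 14) = (2166 + E)*(14 + E) = (14 + E)*(2166 + E))
h(-1419) - U(1592, 884) = (30324 + (-1419)² + 2180*(-1419)) - (-3)*884/1592 = (30324 + 2013561 - 3093420) - (-3)*884/1592 = -1049535 - 1*(-663/398) = -1049535 + 663/398 = -417714267/398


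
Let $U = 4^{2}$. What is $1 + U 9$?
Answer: $145$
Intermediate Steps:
$U = 16$
$1 + U 9 = 1 + 16 \cdot 9 = 1 + 144 = 145$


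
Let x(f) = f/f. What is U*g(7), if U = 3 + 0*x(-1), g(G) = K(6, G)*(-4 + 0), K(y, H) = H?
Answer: -84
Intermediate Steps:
x(f) = 1
g(G) = -4*G (g(G) = G*(-4 + 0) = G*(-4) = -4*G)
U = 3 (U = 3 + 0*1 = 3 + 0 = 3)
U*g(7) = 3*(-4*7) = 3*(-28) = -84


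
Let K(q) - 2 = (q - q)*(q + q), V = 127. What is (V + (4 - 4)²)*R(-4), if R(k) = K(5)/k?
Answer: -127/2 ≈ -63.500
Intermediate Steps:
K(q) = 2 (K(q) = 2 + (q - q)*(q + q) = 2 + 0*(2*q) = 2 + 0 = 2)
R(k) = 2/k
(V + (4 - 4)²)*R(-4) = (127 + (4 - 4)²)*(2/(-4)) = (127 + 0²)*(2*(-¼)) = (127 + 0)*(-½) = 127*(-½) = -127/2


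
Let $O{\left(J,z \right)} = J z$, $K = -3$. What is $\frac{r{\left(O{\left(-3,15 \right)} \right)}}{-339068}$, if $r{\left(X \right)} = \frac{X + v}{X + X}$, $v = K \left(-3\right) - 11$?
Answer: $- \frac{47}{30516120} \approx -1.5402 \cdot 10^{-6}$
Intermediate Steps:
$v = -2$ ($v = \left(-3\right) \left(-3\right) - 11 = 9 - 11 = -2$)
$r{\left(X \right)} = \frac{-2 + X}{2 X}$ ($r{\left(X \right)} = \frac{X - 2}{X + X} = \frac{-2 + X}{2 X}$)
$\frac{r{\left(O{\left(-3,15 \right)} \right)}}{-339068} = \frac{\frac{1}{2} \frac{1}{\left(-3\right) 15} \left(-2 - 45\right)}{-339068} = \frac{-2 - 45}{2 \left(-45\right)} \left(- \frac{1}{339068}\right) = \frac{1}{2} \left(- \frac{1}{45}\right) \left(-47\right) \left(- \frac{1}{339068}\right) = \frac{47}{90} \left(- \frac{1}{339068}\right) = - \frac{47}{30516120}$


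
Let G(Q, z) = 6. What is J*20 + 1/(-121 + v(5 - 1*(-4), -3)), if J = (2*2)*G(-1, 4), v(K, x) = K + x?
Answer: 55199/115 ≈ 479.99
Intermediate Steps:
J = 24 (J = (2*2)*6 = 4*6 = 24)
J*20 + 1/(-121 + v(5 - 1*(-4), -3)) = 24*20 + 1/(-121 + ((5 - 1*(-4)) - 3)) = 480 + 1/(-121 + ((5 + 4) - 3)) = 480 + 1/(-121 + (9 - 3)) = 480 + 1/(-121 + 6) = 480 + 1/(-115) = 480 - 1/115 = 55199/115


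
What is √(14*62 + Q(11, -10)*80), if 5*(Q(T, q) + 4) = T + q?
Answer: 2*√141 ≈ 23.749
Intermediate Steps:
Q(T, q) = -4 + T/5 + q/5 (Q(T, q) = -4 + (T + q)/5 = -4 + (T/5 + q/5) = -4 + T/5 + q/5)
√(14*62 + Q(11, -10)*80) = √(14*62 + (-4 + (⅕)*11 + (⅕)*(-10))*80) = √(868 + (-4 + 11/5 - 2)*80) = √(868 - 19/5*80) = √(868 - 304) = √564 = 2*√141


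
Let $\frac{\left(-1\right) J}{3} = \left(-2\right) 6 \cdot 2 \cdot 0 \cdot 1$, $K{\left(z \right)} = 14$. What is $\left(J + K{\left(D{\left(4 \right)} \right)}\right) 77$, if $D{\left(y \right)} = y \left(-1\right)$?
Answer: $1078$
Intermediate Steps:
$D{\left(y \right)} = - y$
$J = 0$ ($J = - 3 \left(-2\right) 6 \cdot 2 \cdot 0 \cdot 1 = - 3 \left(-12\right) 2 \cdot 0 \cdot 1 = - 3 \left(-24\right) 0 \cdot 1 = - 3 \cdot 0 \cdot 1 = \left(-3\right) 0 = 0$)
$\left(J + K{\left(D{\left(4 \right)} \right)}\right) 77 = \left(0 + 14\right) 77 = 14 \cdot 77 = 1078$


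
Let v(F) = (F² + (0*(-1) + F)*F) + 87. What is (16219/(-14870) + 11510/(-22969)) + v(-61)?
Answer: 2570978958959/341549030 ≈ 7527.4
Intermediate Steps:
v(F) = 87 + 2*F² (v(F) = (F² + (0 + F)*F) + 87 = (F² + F*F) + 87 = (F² + F²) + 87 = 2*F² + 87 = 87 + 2*F²)
(16219/(-14870) + 11510/(-22969)) + v(-61) = (16219/(-14870) + 11510/(-22969)) + (87 + 2*(-61)²) = (16219*(-1/14870) + 11510*(-1/22969)) + (87 + 2*3721) = (-16219/14870 - 11510/22969) + (87 + 7442) = -543687911/341549030 + 7529 = 2570978958959/341549030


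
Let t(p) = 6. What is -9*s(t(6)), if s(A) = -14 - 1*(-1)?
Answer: 117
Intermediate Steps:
s(A) = -13 (s(A) = -14 + 1 = -13)
-9*s(t(6)) = -9*(-13) = 117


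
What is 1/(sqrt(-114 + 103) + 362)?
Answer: 362/131055 - I*sqrt(11)/131055 ≈ 0.0027622 - 2.5307e-5*I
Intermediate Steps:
1/(sqrt(-114 + 103) + 362) = 1/(sqrt(-11) + 362) = 1/(I*sqrt(11) + 362) = 1/(362 + I*sqrt(11))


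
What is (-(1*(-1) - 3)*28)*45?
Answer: 5040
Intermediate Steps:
(-(1*(-1) - 3)*28)*45 = (-(-1 - 3)*28)*45 = (-1*(-4)*28)*45 = (4*28)*45 = 112*45 = 5040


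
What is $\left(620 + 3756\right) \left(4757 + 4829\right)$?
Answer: $41948336$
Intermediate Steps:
$\left(620 + 3756\right) \left(4757 + 4829\right) = 4376 \cdot 9586 = 41948336$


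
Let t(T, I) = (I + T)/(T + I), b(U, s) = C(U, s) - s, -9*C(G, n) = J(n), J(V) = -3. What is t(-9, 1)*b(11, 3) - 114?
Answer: -350/3 ≈ -116.67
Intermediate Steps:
C(G, n) = 1/3 (C(G, n) = -1/9*(-3) = 1/3)
b(U, s) = 1/3 - s
t(T, I) = 1 (t(T, I) = (I + T)/(I + T) = 1)
t(-9, 1)*b(11, 3) - 114 = 1*(1/3 - 1*3) - 114 = 1*(1/3 - 3) - 114 = 1*(-8/3) - 114 = -8/3 - 114 = -350/3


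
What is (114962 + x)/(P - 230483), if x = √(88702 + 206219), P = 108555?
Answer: -57481/60964 - 9*√3641/121928 ≈ -0.94732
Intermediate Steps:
x = 9*√3641 (x = √294921 = 9*√3641 ≈ 543.07)
(114962 + x)/(P - 230483) = (114962 + 9*√3641)/(108555 - 230483) = (114962 + 9*√3641)/(-121928) = (114962 + 9*√3641)*(-1/121928) = -57481/60964 - 9*√3641/121928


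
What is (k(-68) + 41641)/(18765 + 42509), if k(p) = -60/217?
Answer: 9036037/13296458 ≈ 0.67958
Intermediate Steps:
k(p) = -60/217 (k(p) = -60*1/217 = -60/217)
(k(-68) + 41641)/(18765 + 42509) = (-60/217 + 41641)/(18765 + 42509) = (9036037/217)/61274 = (9036037/217)*(1/61274) = 9036037/13296458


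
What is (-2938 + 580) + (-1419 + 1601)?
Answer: -2176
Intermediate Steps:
(-2938 + 580) + (-1419 + 1601) = -2358 + 182 = -2176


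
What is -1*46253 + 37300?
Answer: -8953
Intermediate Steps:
-1*46253 + 37300 = -46253 + 37300 = -8953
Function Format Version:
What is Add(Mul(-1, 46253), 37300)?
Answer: -8953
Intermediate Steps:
Add(Mul(-1, 46253), 37300) = Add(-46253, 37300) = -8953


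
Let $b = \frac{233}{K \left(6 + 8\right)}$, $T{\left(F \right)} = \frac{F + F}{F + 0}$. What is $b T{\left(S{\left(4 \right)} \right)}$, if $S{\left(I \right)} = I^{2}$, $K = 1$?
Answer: $\frac{233}{7} \approx 33.286$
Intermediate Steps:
$T{\left(F \right)} = 2$ ($T{\left(F \right)} = \frac{2 F}{F} = 2$)
$b = \frac{233}{14}$ ($b = \frac{233}{1 \left(6 + 8\right)} = \frac{233}{1 \cdot 14} = \frac{233}{14} \approx 16.643$)
$b T{\left(S{\left(4 \right)} \right)} = \frac{233}{14} \cdot 2 = \frac{233}{7}$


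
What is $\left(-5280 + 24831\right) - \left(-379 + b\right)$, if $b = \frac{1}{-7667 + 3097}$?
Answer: $\frac{91080101}{4570} \approx 19930.0$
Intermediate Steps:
$b = - \frac{1}{4570}$ ($b = \frac{1}{-4570} = - \frac{1}{4570} \approx -0.00021882$)
$\left(-5280 + 24831\right) - \left(-379 + b\right) = \left(-5280 + 24831\right) + \left(379 - - \frac{1}{4570}\right) = 19551 + \left(379 + \frac{1}{4570}\right) = 19551 + \frac{1732031}{4570} = \frac{91080101}{4570}$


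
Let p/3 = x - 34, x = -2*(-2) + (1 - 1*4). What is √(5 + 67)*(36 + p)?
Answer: -378*√2 ≈ -534.57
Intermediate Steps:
x = 1 (x = 4 + (1 - 4) = 4 - 3 = 1)
p = -99 (p = 3*(1 - 34) = 3*(-33) = -99)
√(5 + 67)*(36 + p) = √(5 + 67)*(36 - 99) = √72*(-63) = (6*√2)*(-63) = -378*√2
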